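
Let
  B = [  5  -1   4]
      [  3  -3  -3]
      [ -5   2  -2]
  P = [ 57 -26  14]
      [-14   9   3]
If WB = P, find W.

Since B sits to the right of W, W = PB⁻¹.
det B = 3, so B⁻¹ = [[4, 2, 5], [7, 10/3, 9], [-3, -5/3, -4]].
W = PB⁻¹ = [[57, -26, 14], [-14, 9, 3]] · [[4, 2, 5], [7, 10/3, 9], [-3, -5/3, -4]] = [[4, 4, -5], [-2, -3, -1]].

W = [[4, 4, -5], [-2, -3, -1]]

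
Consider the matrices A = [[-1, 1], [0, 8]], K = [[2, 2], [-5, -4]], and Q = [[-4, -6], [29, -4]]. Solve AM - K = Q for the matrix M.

AM = Q + K = [[-2, -4], [24, -8]].
A is on the left of M, so left-multiply by A⁻¹: M = A⁻¹(Q + K).
det A = -8; the adjugate gives A⁻¹ = [[-1, 1/8], [0, 1/8]].
M = A⁻¹(Q + K) = [[5, 3], [3, -1]].

M = [[5, 3], [3, -1]]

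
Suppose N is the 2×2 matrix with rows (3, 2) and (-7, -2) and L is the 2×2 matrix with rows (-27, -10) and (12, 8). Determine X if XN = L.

Right-multiplying both sides by N⁻¹ gives X = LN⁻¹.
det N = 8, so N⁻¹ = [[-1/4, -1/4], [7/8, 3/8]].
X = LN⁻¹ = [[-27, -10], [12, 8]] · [[-1/4, -1/4], [7/8, 3/8]] = [[-2, 3], [4, 0]].

X = [[-2, 3], [4, 0]]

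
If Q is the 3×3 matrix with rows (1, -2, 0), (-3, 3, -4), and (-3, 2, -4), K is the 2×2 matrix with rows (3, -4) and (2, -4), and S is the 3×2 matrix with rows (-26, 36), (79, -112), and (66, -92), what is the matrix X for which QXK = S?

X = [[-2, 3], [3, 2], [-2, -2]]

Isolating X: multiply by Q⁻¹ from the left and K⁻¹ from the right, so X = Q⁻¹SK⁻¹.
det Q = -4, so Q⁻¹ = [[1, 2, -2], [0, 1, -1], [-3/4, -1, 3/4]].
det K = -4, so K⁻¹ = [[1, -1], [1/2, -3/4]].
Q⁻¹S = [[0, -4], [13, -20], [-10, 16]].
X = (Q⁻¹S)K⁻¹ = [[-2, 3], [3, 2], [-2, -2]].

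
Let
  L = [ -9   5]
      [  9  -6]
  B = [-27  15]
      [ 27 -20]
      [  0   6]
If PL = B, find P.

Right-multiplying both sides by L⁻¹ gives P = BL⁻¹.
det L = 9; the adjugate gives L⁻¹ = [[-2/3, -5/9], [-1, -1]].
P = BL⁻¹ = [[-27, 15], [27, -20], [0, 6]] · [[-2/3, -5/9], [-1, -1]] = [[3, 0], [2, 5], [-6, -6]].

P = [[3, 0], [2, 5], [-6, -6]]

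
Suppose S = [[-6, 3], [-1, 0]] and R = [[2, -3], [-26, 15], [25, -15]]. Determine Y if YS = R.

Y = [[-1, 4], [5, -4], [-5, 5]]

Right-multiplying both sides by S⁻¹ gives Y = RS⁻¹.
S has determinant 3; S⁻¹ = [[0, -1], [1/3, -2]].
Y = RS⁻¹ = [[2, -3], [-26, 15], [25, -15]] · [[0, -1], [1/3, -2]] = [[-1, 4], [5, -4], [-5, 5]].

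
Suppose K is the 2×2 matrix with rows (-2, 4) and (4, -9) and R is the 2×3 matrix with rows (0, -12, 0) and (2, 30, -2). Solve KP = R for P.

P = [[-4, -6, 4], [-2, -6, 2]]

Since K multiplies P on the left, P = K⁻¹R.
K has determinant 2; K⁻¹ = [[-9/2, -2], [-2, -1]].
P = K⁻¹R = [[-9/2, -2], [-2, -1]] · [[0, -12, 0], [2, 30, -2]] = [[-4, -6, 4], [-2, -6, 2]].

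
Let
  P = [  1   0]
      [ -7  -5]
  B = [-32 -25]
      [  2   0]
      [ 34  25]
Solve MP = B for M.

M = [[3, 5], [2, 0], [-1, -5]]

Right-multiplying both sides by P⁻¹ gives M = BP⁻¹.
P has determinant -5; P⁻¹ = [[1, 0], [-7/5, -1/5]].
M = BP⁻¹ = [[-32, -25], [2, 0], [34, 25]] · [[1, 0], [-7/5, -1/5]] = [[3, 5], [2, 0], [-1, -5]].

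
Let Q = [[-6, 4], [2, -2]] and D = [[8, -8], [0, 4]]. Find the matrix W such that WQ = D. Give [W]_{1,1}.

0

Q is on the right of W, so right-multiply by Q⁻¹: W = DQ⁻¹.
det Q = 4; the adjugate gives Q⁻¹ = [[-1/2, -1], [-1/2, -3/2]].
W = DQ⁻¹ = [[8, -8], [0, 4]] · [[-1/2, -1], [-1/2, -3/2]] = [[0, 4], [-2, -6]].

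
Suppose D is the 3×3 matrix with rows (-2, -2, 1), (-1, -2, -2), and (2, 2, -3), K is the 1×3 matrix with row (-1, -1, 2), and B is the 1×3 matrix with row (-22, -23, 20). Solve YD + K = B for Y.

Y = [[5, 1, -5]]

YD = B − K = [[-21, -22, 18]].
D is on the right of Y, so right-multiply by D⁻¹: Y = (B − K)D⁻¹.
D has determinant -4; D⁻¹ = [[-5/2, 1, -3/2], [7/4, -1, 5/4], [-1/2, 0, -1/2]].
Y = (B − K)D⁻¹ = [[5, 1, -5]].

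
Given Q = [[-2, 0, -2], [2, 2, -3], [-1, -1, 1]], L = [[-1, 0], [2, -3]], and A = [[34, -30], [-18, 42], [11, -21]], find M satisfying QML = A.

M = Q⁻¹AL⁻¹ (apply Q⁻¹ on the left and L⁻¹ on the right).
det Q = 2, so Q⁻¹ = [[-1/2, 1, 2], [1/2, -2, -5], [0, -1, -2]].
det L = 3; the adjugate gives L⁻¹ = [[-1, 0], [-2/3, -1/3]].
Q⁻¹A = [[-13, 15], [-2, 6], [-4, 0]].
M = (Q⁻¹A)L⁻¹ = [[3, -5], [-2, -2], [4, 0]].

M = [[3, -5], [-2, -2], [4, 0]]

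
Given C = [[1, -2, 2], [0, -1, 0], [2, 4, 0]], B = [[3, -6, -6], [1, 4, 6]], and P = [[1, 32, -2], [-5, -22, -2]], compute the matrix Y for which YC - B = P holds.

YC = P + B = [[4, 26, -8], [-4, -18, 4]].
Since C sits to the right of Y, Y = (P + B)C⁻¹.
C has determinant 4; C⁻¹ = [[0, 2, 1/2], [0, -1, 0], [1/2, -2, -1/4]].
Y = (P + B)C⁻¹ = [[-4, -2, 4], [2, 2, -3]].

Y = [[-4, -2, 4], [2, 2, -3]]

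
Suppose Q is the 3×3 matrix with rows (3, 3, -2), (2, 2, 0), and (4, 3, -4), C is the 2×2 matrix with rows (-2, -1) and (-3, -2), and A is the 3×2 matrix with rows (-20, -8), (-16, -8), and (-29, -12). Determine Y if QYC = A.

Isolating Y: multiply by Q⁻¹ from the left and C⁻¹ from the right, so Y = Q⁻¹AC⁻¹.
Q has determinant 4; Q⁻¹ = [[-2, 3/2, 1], [2, -1, -1], [-1/2, 3/4, 0]].
C has determinant 1; C⁻¹ = [[-2, 1], [3, -2]].
Q⁻¹A = [[-13, -8], [5, 4], [-2, -2]].
Y = (Q⁻¹A)C⁻¹ = [[2, 3], [2, -3], [-2, 2]].

Y = [[2, 3], [2, -3], [-2, 2]]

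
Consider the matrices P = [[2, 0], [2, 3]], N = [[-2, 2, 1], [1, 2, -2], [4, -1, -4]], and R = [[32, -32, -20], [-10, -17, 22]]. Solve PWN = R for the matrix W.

Isolating W: multiply by P⁻¹ from the left and N⁻¹ from the right, so W = P⁻¹RN⁻¹.
P has determinant 6; P⁻¹ = [[1/2, 0], [-1/3, 1/3]].
det N = 3, so N⁻¹ = [[-10/3, 7/3, -2], [-4/3, 4/3, -1], [-3, 2, -2]].
P⁻¹R = [[16, -16, -10], [-14, 5, 14]].
W = (P⁻¹R)N⁻¹ = [[-2, -4, 4], [-2, 2, -5]].

W = [[-2, -4, 4], [-2, 2, -5]]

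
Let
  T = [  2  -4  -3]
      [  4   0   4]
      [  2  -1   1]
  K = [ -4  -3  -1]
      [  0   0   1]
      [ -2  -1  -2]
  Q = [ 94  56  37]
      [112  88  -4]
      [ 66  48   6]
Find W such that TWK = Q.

W = [[-5, -5, -3], [2, 5, 2], [-3, 0, 5]]

W = T⁻¹QK⁻¹ (apply T⁻¹ on the left and K⁻¹ on the right).
T has determinant 4; T⁻¹ = [[1, 7/4, -4], [1, 2, -5], [-1, -3/2, 4]].
det K = 2, so K⁻¹ = [[1/2, -5/2, -3/2], [-1, 3, 2], [0, 1, 0]].
T⁻¹Q = [[26, 18, 6], [-12, -8, -1], [2, 4, -7]].
W = (T⁻¹Q)K⁻¹ = [[-5, -5, -3], [2, 5, 2], [-3, 0, 5]].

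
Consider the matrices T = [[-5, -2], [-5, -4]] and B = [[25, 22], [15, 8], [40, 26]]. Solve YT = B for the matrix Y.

Y = [[1, -6], [-2, -1], [-3, -5]]

Right-multiplying both sides by T⁻¹ gives Y = BT⁻¹.
det T = 10; the adjugate gives T⁻¹ = [[-2/5, 1/5], [1/2, -1/2]].
Y = BT⁻¹ = [[25, 22], [15, 8], [40, 26]] · [[-2/5, 1/5], [1/2, -1/2]] = [[1, -6], [-2, -1], [-3, -5]].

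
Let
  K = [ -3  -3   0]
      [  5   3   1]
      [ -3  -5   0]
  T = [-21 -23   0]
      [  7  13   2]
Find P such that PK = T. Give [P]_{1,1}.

K is on the right of P, so right-multiply by K⁻¹: P = TK⁻¹.
det K = -6, so K⁻¹ = [[-5/6, 0, 1/2], [1/2, 0, -1/2], [8/3, 1, -1]].
P = TK⁻¹ = [[-21, -23, 0], [7, 13, 2]] · [[-5/6, 0, 1/2], [1/2, 0, -1/2], [8/3, 1, -1]] = [[6, 0, 1], [6, 2, -5]].

6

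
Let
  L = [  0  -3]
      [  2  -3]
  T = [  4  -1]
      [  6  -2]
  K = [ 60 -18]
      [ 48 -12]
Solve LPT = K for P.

P = [[3, -3], [-2, -2]]

Isolating P: multiply by L⁻¹ from the left and T⁻¹ from the right, so P = L⁻¹KT⁻¹.
L has determinant 6; L⁻¹ = [[-1/2, 1/2], [-1/3, 0]].
det T = -2; the adjugate gives T⁻¹ = [[1, -1/2], [3, -2]].
L⁻¹K = [[-6, 3], [-20, 6]].
P = (L⁻¹K)T⁻¹ = [[3, -3], [-2, -2]].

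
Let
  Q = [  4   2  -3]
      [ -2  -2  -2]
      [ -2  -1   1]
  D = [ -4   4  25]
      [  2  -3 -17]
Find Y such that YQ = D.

Y = [[-5, -6, -2], [4, 4, 3]]

Since Q sits to the right of Y, Y = DQ⁻¹.
det Q = 2, so Q⁻¹ = [[-2, 1/2, -5], [3, -1, 7], [-1, 0, -2]].
Y = DQ⁻¹ = [[-4, 4, 25], [2, -3, -17]] · [[-2, 1/2, -5], [3, -1, 7], [-1, 0, -2]] = [[-5, -6, -2], [4, 4, 3]].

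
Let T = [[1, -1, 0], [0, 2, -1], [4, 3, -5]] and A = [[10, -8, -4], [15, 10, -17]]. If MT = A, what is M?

T is on the right of M, so right-multiply by T⁻¹: M = AT⁻¹.
det T = -3, so T⁻¹ = [[7/3, 5/3, -1/3], [4/3, 5/3, -1/3], [8/3, 7/3, -2/3]].
M = AT⁻¹ = [[10, -8, -4], [15, 10, -17]] · [[7/3, 5/3, -1/3], [4/3, 5/3, -1/3], [8/3, 7/3, -2/3]] = [[2, -6, 2], [3, 2, 3]].

M = [[2, -6, 2], [3, 2, 3]]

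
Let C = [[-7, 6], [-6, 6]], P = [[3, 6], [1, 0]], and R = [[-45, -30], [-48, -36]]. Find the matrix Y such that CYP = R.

Y = C⁻¹RP⁻¹ (apply C⁻¹ on the left and P⁻¹ on the right).
det C = -6; the adjugate gives C⁻¹ = [[-1, 1], [-1, 7/6]].
det P = -6; the adjugate gives P⁻¹ = [[0, 1], [1/6, -1/2]].
C⁻¹R = [[-3, -6], [-11, -12]].
Y = (C⁻¹R)P⁻¹ = [[-1, 0], [-2, -5]].

Y = [[-1, 0], [-2, -5]]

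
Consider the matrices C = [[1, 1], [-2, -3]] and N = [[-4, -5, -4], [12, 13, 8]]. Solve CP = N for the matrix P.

P = [[0, -2, -4], [-4, -3, 0]]

Since C multiplies P on the left, P = C⁻¹N.
det C = -1, so C⁻¹ = [[3, 1], [-2, -1]].
P = C⁻¹N = [[3, 1], [-2, -1]] · [[-4, -5, -4], [12, 13, 8]] = [[0, -2, -4], [-4, -3, 0]].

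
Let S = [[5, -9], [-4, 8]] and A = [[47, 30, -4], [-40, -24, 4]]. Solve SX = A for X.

X = [[4, 6, 1], [-3, 0, 1]]

Since S multiplies X on the left, X = S⁻¹A.
det S = 4; the adjugate gives S⁻¹ = [[2, 9/4], [1, 5/4]].
X = S⁻¹A = [[2, 9/4], [1, 5/4]] · [[47, 30, -4], [-40, -24, 4]] = [[4, 6, 1], [-3, 0, 1]].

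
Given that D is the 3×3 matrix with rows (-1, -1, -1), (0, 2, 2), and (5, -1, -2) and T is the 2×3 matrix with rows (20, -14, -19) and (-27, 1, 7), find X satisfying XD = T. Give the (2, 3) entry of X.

Since D sits to the right of X, X = TD⁻¹.
det D = 2, so D⁻¹ = [[-1, -1/2, 0], [5, 7/2, 1], [-5, -3, -1]].
X = TD⁻¹ = [[20, -14, -19], [-27, 1, 7]] · [[-1, -1/2, 0], [5, 7/2, 1], [-5, -3, -1]] = [[5, -2, 5], [-3, -4, -6]].

-6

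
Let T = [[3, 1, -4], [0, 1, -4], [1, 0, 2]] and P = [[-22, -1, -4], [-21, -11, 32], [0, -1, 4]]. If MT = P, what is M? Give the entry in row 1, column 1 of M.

-6

T is on the right of M, so right-multiply by T⁻¹: M = PT⁻¹.
det T = 6, so T⁻¹ = [[1/3, -1/3, 0], [-2/3, 5/3, 2], [-1/6, 1/6, 1/2]].
M = PT⁻¹ = [[-22, -1, -4], [-21, -11, 32], [0, -1, 4]] · [[1/3, -1/3, 0], [-2/3, 5/3, 2], [-1/6, 1/6, 1/2]] = [[-6, 5, -4], [-5, -6, -6], [0, -1, 0]].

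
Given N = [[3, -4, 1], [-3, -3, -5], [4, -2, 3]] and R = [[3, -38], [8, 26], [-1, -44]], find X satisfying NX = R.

N is on the left of X, so left-multiply by N⁻¹: X = N⁻¹R.
det N = 5, so N⁻¹ = [[-19/5, 2, 23/5], [-11/5, 1, 12/5], [18/5, -2, -21/5]].
X = N⁻¹R = [[-19/5, 2, 23/5], [-11/5, 1, 12/5], [18/5, -2, -21/5]] · [[3, -38], [8, 26], [-1, -44]] = [[0, -6], [-1, 4], [-1, -4]].

X = [[0, -6], [-1, 4], [-1, -4]]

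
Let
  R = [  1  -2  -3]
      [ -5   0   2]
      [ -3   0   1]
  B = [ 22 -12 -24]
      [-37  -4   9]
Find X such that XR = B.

R is on the right of X, so right-multiply by R⁻¹: X = BR⁻¹.
R has determinant 2; R⁻¹ = [[0, 1, -2], [-1/2, -4, 13/2], [0, 3, -5]].
X = BR⁻¹ = [[22, -12, -24], [-37, -4, 9]] · [[0, 1, -2], [-1/2, -4, 13/2], [0, 3, -5]] = [[6, -2, -2], [2, 6, 3]].

X = [[6, -2, -2], [2, 6, 3]]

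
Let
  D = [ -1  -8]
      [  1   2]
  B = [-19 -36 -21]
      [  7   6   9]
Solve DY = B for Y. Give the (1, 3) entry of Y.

5

Since D multiplies Y on the left, Y = D⁻¹B.
D has determinant 6; D⁻¹ = [[1/3, 4/3], [-1/6, -1/6]].
Y = D⁻¹B = [[1/3, 4/3], [-1/6, -1/6]] · [[-19, -36, -21], [7, 6, 9]] = [[3, -4, 5], [2, 5, 2]].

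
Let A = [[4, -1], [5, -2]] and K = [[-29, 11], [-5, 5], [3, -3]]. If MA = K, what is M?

Right-multiplying both sides by A⁻¹ gives M = KA⁻¹.
det A = -3; the adjugate gives A⁻¹ = [[2/3, -1/3], [5/3, -4/3]].
M = KA⁻¹ = [[-29, 11], [-5, 5], [3, -3]] · [[2/3, -1/3], [5/3, -4/3]] = [[-1, -5], [5, -5], [-3, 3]].

M = [[-1, -5], [5, -5], [-3, 3]]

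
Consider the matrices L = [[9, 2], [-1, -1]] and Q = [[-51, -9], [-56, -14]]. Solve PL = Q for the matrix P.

P = [[-6, -3], [-6, 2]]

Right-multiplying both sides by L⁻¹ gives P = QL⁻¹.
L has determinant -7; L⁻¹ = [[1/7, 2/7], [-1/7, -9/7]].
P = QL⁻¹ = [[-51, -9], [-56, -14]] · [[1/7, 2/7], [-1/7, -9/7]] = [[-6, -3], [-6, 2]].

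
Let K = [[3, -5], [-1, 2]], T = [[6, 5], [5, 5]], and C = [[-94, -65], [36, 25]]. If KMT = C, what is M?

M = [[-3, 2], [4, -2]]

Isolating M: multiply by K⁻¹ from the left and T⁻¹ from the right, so M = K⁻¹CT⁻¹.
K has determinant 1; K⁻¹ = [[2, 5], [1, 3]].
T has determinant 5; T⁻¹ = [[1, -1], [-1, 6/5]].
K⁻¹C = [[-8, -5], [14, 10]].
M = (K⁻¹C)T⁻¹ = [[-3, 2], [4, -2]].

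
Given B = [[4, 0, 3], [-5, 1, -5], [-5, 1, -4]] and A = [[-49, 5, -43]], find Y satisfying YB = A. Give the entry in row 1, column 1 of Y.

-6

Right-multiplying both sides by B⁻¹ gives Y = AB⁻¹.
B has determinant 4; B⁻¹ = [[1/4, 3/4, -3/4], [5/4, -1/4, 5/4], [0, -1, 1]].
Y = AB⁻¹ = [[-49, 5, -43]] · [[1/4, 3/4, -3/4], [5/4, -1/4, 5/4], [0, -1, 1]] = [[-6, 5, 0]].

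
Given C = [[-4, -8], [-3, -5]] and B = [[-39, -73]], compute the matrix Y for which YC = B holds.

Y = [[6, 5]]

C is on the right of Y, so right-multiply by C⁻¹: Y = BC⁻¹.
det C = -4; the adjugate gives C⁻¹ = [[5/4, -2], [-3/4, 1]].
Y = BC⁻¹ = [[-39, -73]] · [[5/4, -2], [-3/4, 1]] = [[6, 5]].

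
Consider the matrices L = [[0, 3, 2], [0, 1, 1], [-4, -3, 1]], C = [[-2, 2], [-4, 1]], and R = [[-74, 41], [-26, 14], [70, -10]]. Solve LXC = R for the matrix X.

Isolating X: multiply by L⁻¹ from the left and C⁻¹ from the right, so X = L⁻¹RC⁻¹.
det L = -4; the adjugate gives L⁻¹ = [[-1, 9/4, -1/4], [1, -2, 0], [-1, 3, 0]].
det C = 6, so C⁻¹ = [[1/6, -1/3], [2/3, -1/3]].
L⁻¹R = [[-2, -7], [-22, 13], [-4, 1]].
X = (L⁻¹R)C⁻¹ = [[-5, 3], [5, 3], [0, 1]].

X = [[-5, 3], [5, 3], [0, 1]]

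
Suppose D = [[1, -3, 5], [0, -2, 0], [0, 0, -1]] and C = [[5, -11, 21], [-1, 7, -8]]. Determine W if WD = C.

W = [[5, -2, 4], [-1, -2, 3]]

Right-multiplying both sides by D⁻¹ gives W = CD⁻¹.
D has determinant 2; D⁻¹ = [[1, -3/2, 5], [0, -1/2, 0], [0, 0, -1]].
W = CD⁻¹ = [[5, -11, 21], [-1, 7, -8]] · [[1, -3/2, 5], [0, -1/2, 0], [0, 0, -1]] = [[5, -2, 4], [-1, -2, 3]].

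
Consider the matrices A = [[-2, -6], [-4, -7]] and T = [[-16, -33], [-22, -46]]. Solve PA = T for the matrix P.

P = [[2, 3], [3, 4]]

Since A sits to the right of P, P = TA⁻¹.
det A = -10; the adjugate gives A⁻¹ = [[7/10, -3/5], [-2/5, 1/5]].
P = TA⁻¹ = [[-16, -33], [-22, -46]] · [[7/10, -3/5], [-2/5, 1/5]] = [[2, 3], [3, 4]].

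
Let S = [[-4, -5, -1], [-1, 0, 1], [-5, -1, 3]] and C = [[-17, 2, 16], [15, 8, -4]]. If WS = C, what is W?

S is on the right of W, so right-multiply by S⁻¹: W = CS⁻¹.
det S = 5, so S⁻¹ = [[1/5, 16/5, -1], [-2/5, -17/5, 1], [1/5, 21/5, -1]].
W = CS⁻¹ = [[-17, 2, 16], [15, 8, -4]] · [[1/5, 16/5, -1], [-2/5, -17/5, 1], [1/5, 21/5, -1]] = [[-1, 6, 3], [-1, 4, -3]].

W = [[-1, 6, 3], [-1, 4, -3]]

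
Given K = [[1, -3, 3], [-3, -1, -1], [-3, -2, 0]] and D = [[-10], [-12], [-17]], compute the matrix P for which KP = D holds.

P = [[5], [1], [-4]]

K is on the left of P, so left-multiply by K⁻¹: P = K⁻¹D.
det K = -2; the adjugate gives K⁻¹ = [[1, 3, -3], [-3/2, -9/2, 4], [-3/2, -11/2, 5]].
P = K⁻¹D = [[1, 3, -3], [-3/2, -9/2, 4], [-3/2, -11/2, 5]] · [[-10], [-12], [-17]] = [[5], [1], [-4]].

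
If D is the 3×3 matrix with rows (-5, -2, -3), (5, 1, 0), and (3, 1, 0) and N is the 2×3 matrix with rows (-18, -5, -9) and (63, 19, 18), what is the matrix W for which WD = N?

D is on the right of W, so right-multiply by D⁻¹: W = ND⁻¹.
det D = -6; the adjugate gives D⁻¹ = [[0, 1/2, -1/2], [0, -3/2, 5/2], [-1/3, 1/6, -5/6]].
W = ND⁻¹ = [[-18, -5, -9], [63, 19, 18]] · [[0, 1/2, -1/2], [0, -3/2, 5/2], [-1/3, 1/6, -5/6]] = [[3, -3, 4], [-6, 6, 1]].

W = [[3, -3, 4], [-6, 6, 1]]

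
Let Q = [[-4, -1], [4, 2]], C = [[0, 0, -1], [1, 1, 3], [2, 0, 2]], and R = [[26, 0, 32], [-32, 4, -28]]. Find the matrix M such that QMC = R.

M = Q⁻¹RC⁻¹ (apply Q⁻¹ on the left and C⁻¹ on the right).
det Q = -4, so Q⁻¹ = [[-1/2, -1/4], [1, 1]].
det C = 2; the adjugate gives C⁻¹ = [[1, 0, 1/2], [2, 1, -1/2], [-1, 0, 0]].
Q⁻¹R = [[-5, -1, -9], [-6, 4, 4]].
M = (Q⁻¹R)C⁻¹ = [[2, -1, -2], [-2, 4, -5]].

M = [[2, -1, -2], [-2, 4, -5]]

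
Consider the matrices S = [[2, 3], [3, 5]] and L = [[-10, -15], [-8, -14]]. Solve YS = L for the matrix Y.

Since S sits to the right of Y, Y = LS⁻¹.
S has determinant 1; S⁻¹ = [[5, -3], [-3, 2]].
Y = LS⁻¹ = [[-10, -15], [-8, -14]] · [[5, -3], [-3, 2]] = [[-5, 0], [2, -4]].

Y = [[-5, 0], [2, -4]]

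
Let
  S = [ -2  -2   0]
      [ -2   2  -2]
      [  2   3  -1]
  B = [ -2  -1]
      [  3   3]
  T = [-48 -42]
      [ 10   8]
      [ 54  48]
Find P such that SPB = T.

P = [[1, 1], [-4, 5], [-4, 3]]

Left-multiply by S⁻¹ and right-multiply by B⁻¹: P = S⁻¹TB⁻¹.
det S = 4, so S⁻¹ = [[1, -1/2, 1], [-3/2, 1/2, -1], [-5/2, 1/2, -2]].
det B = -3, so B⁻¹ = [[-1, -1/3], [1, 2/3]].
S⁻¹T = [[1, 2], [23, 19], [17, 13]].
P = (S⁻¹T)B⁻¹ = [[1, 1], [-4, 5], [-4, 3]].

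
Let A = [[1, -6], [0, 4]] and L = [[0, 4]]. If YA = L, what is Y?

Y = [[0, 1]]

Right-multiplying both sides by A⁻¹ gives Y = LA⁻¹.
det A = 4; the adjugate gives A⁻¹ = [[1, 3/2], [0, 1/4]].
Y = LA⁻¹ = [[0, 4]] · [[1, 3/2], [0, 1/4]] = [[0, 1]].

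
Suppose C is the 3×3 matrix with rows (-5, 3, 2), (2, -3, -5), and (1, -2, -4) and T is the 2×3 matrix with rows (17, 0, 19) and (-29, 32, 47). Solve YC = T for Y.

Right-multiplying both sides by C⁻¹ gives Y = TC⁻¹.
det C = -3; the adjugate gives C⁻¹ = [[-2/3, -8/3, 3], [-1, -6, 7], [1/3, 7/3, -3]].
Y = TC⁻¹ = [[17, 0, 19], [-29, 32, 47]] · [[-2/3, -8/3, 3], [-1, -6, 7], [1/3, 7/3, -3]] = [[-5, -1, -6], [3, -5, -4]].

Y = [[-5, -1, -6], [3, -5, -4]]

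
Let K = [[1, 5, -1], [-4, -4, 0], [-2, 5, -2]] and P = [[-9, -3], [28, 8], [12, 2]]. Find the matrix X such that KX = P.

X = [[-5, -2], [-2, 0], [-6, 1]]

Left-multiplying both sides by K⁻¹ gives X = K⁻¹P.
det K = -4, so K⁻¹ = [[-2, -5/4, 1], [2, 1, -1], [7, 15/4, -4]].
X = K⁻¹P = [[-2, -5/4, 1], [2, 1, -1], [7, 15/4, -4]] · [[-9, -3], [28, 8], [12, 2]] = [[-5, -2], [-2, 0], [-6, 1]].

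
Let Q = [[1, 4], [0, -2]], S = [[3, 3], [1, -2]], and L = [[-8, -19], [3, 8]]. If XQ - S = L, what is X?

X = [[-5, -2], [4, 5]]

XQ = L + S = [[-5, -16], [4, 6]].
Right-multiplying both sides by Q⁻¹ gives X = (L + S)Q⁻¹.
det Q = -2, so Q⁻¹ = [[1, 2], [0, -1/2]].
X = (L + S)Q⁻¹ = [[-5, -2], [4, 5]].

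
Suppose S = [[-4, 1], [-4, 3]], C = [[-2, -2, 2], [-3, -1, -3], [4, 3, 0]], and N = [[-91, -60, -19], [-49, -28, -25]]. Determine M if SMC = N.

M = [[-1, -2, 5], [-3, -1, 3]]

Isolating M: multiply by S⁻¹ from the left and C⁻¹ from the right, so M = S⁻¹NC⁻¹.
det S = -8, so S⁻¹ = [[-3/8, 1/8], [-1/2, 1/2]].
C has determinant -4; C⁻¹ = [[-9/4, -3/2, -2], [3, 2, 3], [5/4, 1/2, 1]].
S⁻¹N = [[28, 19, 4], [21, 16, -3]].
M = (S⁻¹N)C⁻¹ = [[-1, -2, 5], [-3, -1, 3]].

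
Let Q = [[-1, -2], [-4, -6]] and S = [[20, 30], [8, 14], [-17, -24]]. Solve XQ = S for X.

X = [[0, -5], [-4, -1], [-3, 5]]

Since Q sits to the right of X, X = SQ⁻¹.
Q has determinant -2; Q⁻¹ = [[3, -1], [-2, 1/2]].
X = SQ⁻¹ = [[20, 30], [8, 14], [-17, -24]] · [[3, -1], [-2, 1/2]] = [[0, -5], [-4, -1], [-3, 5]].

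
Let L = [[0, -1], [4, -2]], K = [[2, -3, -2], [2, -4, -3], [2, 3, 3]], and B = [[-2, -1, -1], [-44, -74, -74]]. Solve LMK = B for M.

M = [[-3, 3, -5], [-2, 2, 1]]

M = L⁻¹BK⁻¹ (apply L⁻¹ on the left and K⁻¹ on the right).
L has determinant 4; L⁻¹ = [[-1/2, 1/4], [-1, 0]].
det K = 2; the adjugate gives K⁻¹ = [[-3/2, 3/2, 1/2], [-6, 5, 1], [7, -6, -1]].
L⁻¹B = [[-10, -18, -18], [2, 1, 1]].
M = (L⁻¹B)K⁻¹ = [[-3, 3, -5], [-2, 2, 1]].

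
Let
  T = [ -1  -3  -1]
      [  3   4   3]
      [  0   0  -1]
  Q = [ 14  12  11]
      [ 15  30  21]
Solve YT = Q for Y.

Y = [[4, 6, 3], [-6, 3, -6]]

Right-multiplying both sides by T⁻¹ gives Y = QT⁻¹.
det T = -5, so T⁻¹ = [[4/5, 3/5, 1], [-3/5, -1/5, 0], [0, 0, -1]].
Y = QT⁻¹ = [[14, 12, 11], [15, 30, 21]] · [[4/5, 3/5, 1], [-3/5, -1/5, 0], [0, 0, -1]] = [[4, 6, 3], [-6, 3, -6]].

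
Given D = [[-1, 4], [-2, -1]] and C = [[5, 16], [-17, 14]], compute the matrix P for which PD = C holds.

D is on the right of P, so right-multiply by D⁻¹: P = CD⁻¹.
det D = 9; the adjugate gives D⁻¹ = [[-1/9, -4/9], [2/9, -1/9]].
P = CD⁻¹ = [[5, 16], [-17, 14]] · [[-1/9, -4/9], [2/9, -1/9]] = [[3, -4], [5, 6]].

P = [[3, -4], [5, 6]]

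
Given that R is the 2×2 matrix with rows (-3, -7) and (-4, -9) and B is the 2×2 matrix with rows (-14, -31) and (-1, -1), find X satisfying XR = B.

Right-multiplying both sides by R⁻¹ gives X = BR⁻¹.
R has determinant -1; R⁻¹ = [[9, -7], [-4, 3]].
X = BR⁻¹ = [[-14, -31], [-1, -1]] · [[9, -7], [-4, 3]] = [[-2, 5], [-5, 4]].

X = [[-2, 5], [-5, 4]]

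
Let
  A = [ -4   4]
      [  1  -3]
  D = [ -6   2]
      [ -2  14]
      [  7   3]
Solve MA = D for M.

Since A sits to the right of M, M = DA⁻¹.
det A = 8; the adjugate gives A⁻¹ = [[-3/8, -1/2], [-1/8, -1/2]].
M = DA⁻¹ = [[-6, 2], [-2, 14], [7, 3]] · [[-3/8, -1/2], [-1/8, -1/2]] = [[2, 2], [-1, -6], [-3, -5]].

M = [[2, 2], [-1, -6], [-3, -5]]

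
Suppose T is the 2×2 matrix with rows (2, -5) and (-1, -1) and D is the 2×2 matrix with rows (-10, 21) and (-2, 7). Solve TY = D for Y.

Y = [[0, -2], [2, -5]]

Left-multiplying both sides by T⁻¹ gives Y = T⁻¹D.
T has determinant -7; T⁻¹ = [[1/7, -5/7], [-1/7, -2/7]].
Y = T⁻¹D = [[1/7, -5/7], [-1/7, -2/7]] · [[-10, 21], [-2, 7]] = [[0, -2], [2, -5]].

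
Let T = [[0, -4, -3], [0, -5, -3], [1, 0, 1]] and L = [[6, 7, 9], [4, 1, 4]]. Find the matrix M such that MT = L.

M = [[2, -3, 6], [1, -1, 4]]

Right-multiplying both sides by T⁻¹ gives M = LT⁻¹.
det T = -3; the adjugate gives T⁻¹ = [[5/3, -4/3, 1], [1, -1, 0], [-5/3, 4/3, 0]].
M = LT⁻¹ = [[6, 7, 9], [4, 1, 4]] · [[5/3, -4/3, 1], [1, -1, 0], [-5/3, 4/3, 0]] = [[2, -3, 6], [1, -1, 4]].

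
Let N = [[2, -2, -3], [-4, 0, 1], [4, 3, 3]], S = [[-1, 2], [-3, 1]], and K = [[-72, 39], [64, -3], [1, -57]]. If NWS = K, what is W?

W = [[-4, 5], [-1, 2], [-5, -5]]

Isolating W: multiply by N⁻¹ from the left and S⁻¹ from the right, so W = N⁻¹KS⁻¹.
N has determinant -2; N⁻¹ = [[3/2, 3/2, 1], [-8, -9, -5], [6, 7, 4]].
det S = 5; the adjugate gives S⁻¹ = [[1/5, -2/5], [3/5, -1/5]].
N⁻¹K = [[-11, -3], [-5, 0], [20, -15]].
W = (N⁻¹K)S⁻¹ = [[-4, 5], [-1, 2], [-5, -5]].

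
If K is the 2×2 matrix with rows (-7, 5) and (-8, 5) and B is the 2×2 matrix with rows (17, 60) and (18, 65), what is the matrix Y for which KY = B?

Since K multiplies Y on the left, Y = K⁻¹B.
det K = 5; the adjugate gives K⁻¹ = [[1, -1], [8/5, -7/5]].
Y = K⁻¹B = [[1, -1], [8/5, -7/5]] · [[17, 60], [18, 65]] = [[-1, -5], [2, 5]].

Y = [[-1, -5], [2, 5]]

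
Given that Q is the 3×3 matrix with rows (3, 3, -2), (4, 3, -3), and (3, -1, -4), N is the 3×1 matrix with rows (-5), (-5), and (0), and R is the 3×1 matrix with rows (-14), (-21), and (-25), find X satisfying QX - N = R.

QX = R + N = [[-19], [-26], [-25]].
Since Q multiplies X on the left, X = Q⁻¹(R + N).
Q has determinant 2; Q⁻¹ = [[-15/2, 7, -3/2], [7/2, -3, 1/2], [-13/2, 6, -3/2]].
X = Q⁻¹(R + N) = [[-2], [-1], [5]].

X = [[-2], [-1], [5]]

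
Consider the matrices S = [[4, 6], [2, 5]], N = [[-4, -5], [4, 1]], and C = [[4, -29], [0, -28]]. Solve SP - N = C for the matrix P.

P = [[-3, -1], [2, -5]]

SP = C + N = [[0, -34], [4, -27]].
S is on the left of P, so left-multiply by S⁻¹: P = S⁻¹(C + N).
det S = 8, so S⁻¹ = [[5/8, -3/4], [-1/4, 1/2]].
P = S⁻¹(C + N) = [[-3, -1], [2, -5]].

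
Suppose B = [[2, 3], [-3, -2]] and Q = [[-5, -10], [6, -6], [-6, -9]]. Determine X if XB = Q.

B is on the right of X, so right-multiply by B⁻¹: X = QB⁻¹.
det B = 5, so B⁻¹ = [[-2/5, -3/5], [3/5, 2/5]].
X = QB⁻¹ = [[-5, -10], [6, -6], [-6, -9]] · [[-2/5, -3/5], [3/5, 2/5]] = [[-4, -1], [-6, -6], [-3, 0]].

X = [[-4, -1], [-6, -6], [-3, 0]]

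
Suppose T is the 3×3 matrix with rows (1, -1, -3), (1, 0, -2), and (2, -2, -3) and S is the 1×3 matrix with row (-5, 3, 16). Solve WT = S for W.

W = [[-5, -2, 1]]

T is on the right of W, so right-multiply by T⁻¹: W = ST⁻¹.
det T = 3; the adjugate gives T⁻¹ = [[-4/3, 1, 2/3], [-1/3, 1, -1/3], [-2/3, 0, 1/3]].
W = ST⁻¹ = [[-5, 3, 16]] · [[-4/3, 1, 2/3], [-1/3, 1, -1/3], [-2/3, 0, 1/3]] = [[-5, -2, 1]].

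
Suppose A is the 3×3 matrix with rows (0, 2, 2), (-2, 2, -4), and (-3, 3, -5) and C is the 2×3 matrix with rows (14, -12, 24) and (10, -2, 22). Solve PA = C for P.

P = [[1, 2, -6], [4, 4, -6]]

Since A sits to the right of P, P = CA⁻¹.
det A = 4, so A⁻¹ = [[1/2, 4, -3], [1/2, 3/2, -1], [0, -3/2, 1]].
P = CA⁻¹ = [[14, -12, 24], [10, -2, 22]] · [[1/2, 4, -3], [1/2, 3/2, -1], [0, -3/2, 1]] = [[1, 2, -6], [4, 4, -6]].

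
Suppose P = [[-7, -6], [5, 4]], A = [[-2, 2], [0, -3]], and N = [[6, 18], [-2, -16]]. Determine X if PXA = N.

Isolating X: multiply by P⁻¹ from the left and A⁻¹ from the right, so X = P⁻¹NA⁻¹.
P has determinant 2; P⁻¹ = [[2, 3], [-5/2, -7/2]].
det A = 6, so A⁻¹ = [[-1/2, -1/3], [0, -1/3]].
P⁻¹N = [[6, -12], [-8, 11]].
X = (P⁻¹N)A⁻¹ = [[-3, 2], [4, -1]].

X = [[-3, 2], [4, -1]]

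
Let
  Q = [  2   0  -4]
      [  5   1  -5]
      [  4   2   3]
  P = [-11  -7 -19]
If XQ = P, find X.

X = [[-6, 5, -6]]

Right-multiplying both sides by Q⁻¹ gives X = PQ⁻¹.
det Q = 2; the adjugate gives Q⁻¹ = [[13/2, -4, 2], [-35/2, 11, -5], [3, -2, 1]].
X = PQ⁻¹ = [[-11, -7, -19]] · [[13/2, -4, 2], [-35/2, 11, -5], [3, -2, 1]] = [[-6, 5, -6]].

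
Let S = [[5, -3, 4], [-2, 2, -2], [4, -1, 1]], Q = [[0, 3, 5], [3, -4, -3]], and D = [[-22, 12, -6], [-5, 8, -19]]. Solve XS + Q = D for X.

X = [[-2, 0, -3], [-4, 2, 4]]

XS = D − Q = [[-22, 9, -11], [-8, 12, -16]].
S is on the right of X, so right-multiply by S⁻¹: X = (D − Q)S⁻¹.
S has determinant -6; S⁻¹ = [[0, 1/6, 1/3], [1, 11/6, -1/3], [1, 7/6, -2/3]].
X = (D − Q)S⁻¹ = [[-2, 0, -3], [-4, 2, 4]].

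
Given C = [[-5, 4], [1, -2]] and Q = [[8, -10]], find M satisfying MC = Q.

M = [[-1, 3]]

C is on the right of M, so right-multiply by C⁻¹: M = QC⁻¹.
det C = 6, so C⁻¹ = [[-1/3, -2/3], [-1/6, -5/6]].
M = QC⁻¹ = [[8, -10]] · [[-1/3, -2/3], [-1/6, -5/6]] = [[-1, 3]].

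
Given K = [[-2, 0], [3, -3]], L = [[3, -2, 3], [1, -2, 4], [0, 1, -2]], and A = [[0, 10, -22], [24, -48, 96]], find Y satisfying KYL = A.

Isolating Y: multiply by K⁻¹ from the left and L⁻¹ from the right, so Y = K⁻¹AL⁻¹.
det K = 6; the adjugate gives K⁻¹ = [[-1/2, 0], [-1/2, -1/3]].
det L = -1, so L⁻¹ = [[0, 1, 2], [-2, 6, 9], [-1, 3, 4]].
K⁻¹A = [[0, -5, 11], [-8, 11, -21]].
Y = (K⁻¹A)L⁻¹ = [[-1, 3, -1], [-1, -5, -1]].

Y = [[-1, 3, -1], [-1, -5, -1]]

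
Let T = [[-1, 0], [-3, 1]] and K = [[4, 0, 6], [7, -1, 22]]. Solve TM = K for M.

Since T multiplies M on the left, M = T⁻¹K.
det T = -1; the adjugate gives T⁻¹ = [[-1, 0], [-3, 1]].
M = T⁻¹K = [[-1, 0], [-3, 1]] · [[4, 0, 6], [7, -1, 22]] = [[-4, 0, -6], [-5, -1, 4]].

M = [[-4, 0, -6], [-5, -1, 4]]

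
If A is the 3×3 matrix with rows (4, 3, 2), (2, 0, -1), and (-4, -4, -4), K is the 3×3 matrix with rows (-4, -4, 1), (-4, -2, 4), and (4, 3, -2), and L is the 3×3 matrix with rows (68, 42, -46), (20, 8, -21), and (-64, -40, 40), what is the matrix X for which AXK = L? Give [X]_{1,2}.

X = A⁻¹LK⁻¹ (apply A⁻¹ on the left and K⁻¹ on the right).
det A = 4; the adjugate gives A⁻¹ = [[-1, 1, -3/4], [3, -2, 2], [-2, 1, -3/2]].
det K = -4, so K⁻¹ = [[2, 5/4, 7/2], [-2, -1, -3], [1, 1, 2]].
A⁻¹L = [[0, -4, -5], [36, 30, -16], [-20, -16, 11]].
X = (A⁻¹L)K⁻¹ = [[3, -1, 2], [-4, -1, 4], [3, 2, 0]].

-1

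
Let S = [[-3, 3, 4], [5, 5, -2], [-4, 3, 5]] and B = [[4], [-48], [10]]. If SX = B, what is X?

S is on the left of X, so left-multiply by S⁻¹: X = S⁻¹B.
det S = -4, so S⁻¹ = [[-31/4, 3/4, 13/2], [17/4, -1/4, -7/2], [-35/4, 3/4, 15/2]].
X = S⁻¹B = [[-31/4, 3/4, 13/2], [17/4, -1/4, -7/2], [-35/4, 3/4, 15/2]] · [[4], [-48], [10]] = [[-2], [-6], [4]].

X = [[-2], [-6], [4]]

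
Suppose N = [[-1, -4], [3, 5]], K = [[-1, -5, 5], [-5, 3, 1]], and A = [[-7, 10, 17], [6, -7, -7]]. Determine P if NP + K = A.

P = [[2, 5, 4], [1, -5, -4]]

NP = A − K = [[-6, 15, 12], [11, -10, -8]].
N is on the left of P, so left-multiply by N⁻¹: P = N⁻¹(A − K).
det N = 7, so N⁻¹ = [[5/7, 4/7], [-3/7, -1/7]].
P = N⁻¹(A − K) = [[2, 5, 4], [1, -5, -4]].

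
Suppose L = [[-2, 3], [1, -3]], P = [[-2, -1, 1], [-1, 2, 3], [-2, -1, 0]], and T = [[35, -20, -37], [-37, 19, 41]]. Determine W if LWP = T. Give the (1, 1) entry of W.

Isolating W: multiply by L⁻¹ from the left and P⁻¹ from the right, so W = L⁻¹TP⁻¹.
det L = 3; the adjugate gives L⁻¹ = [[-1, -1], [-1/3, -2/3]].
det P = 5, so P⁻¹ = [[3/5, -1/5, -1], [-6/5, 2/5, 1], [1, 0, -1]].
L⁻¹T = [[2, 1, -4], [13, -6, -15]].
W = (L⁻¹T)P⁻¹ = [[-4, 0, 3], [0, -5, -4]].

-4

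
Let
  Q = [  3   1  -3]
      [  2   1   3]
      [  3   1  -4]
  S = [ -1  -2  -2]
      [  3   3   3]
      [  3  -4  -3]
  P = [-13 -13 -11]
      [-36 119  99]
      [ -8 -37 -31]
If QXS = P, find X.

Left-multiply by Q⁻¹ and right-multiply by S⁻¹: X = Q⁻¹PS⁻¹.
det Q = -1; the adjugate gives Q⁻¹ = [[7, -1, -6], [-17, 3, 15], [1, 0, -1]].
S has determinant 3; S⁻¹ = [[1, 2/3, 0], [6, 3, -1], [-7, -10/3, 1]].
Q⁻¹P = [[-7, 12, 10], [-7, 23, 19], [-5, 24, 20]].
X = (Q⁻¹P)S⁻¹ = [[-5, -2, -2], [-2, 1, -4], [-1, 2, -4]].

X = [[-5, -2, -2], [-2, 1, -4], [-1, 2, -4]]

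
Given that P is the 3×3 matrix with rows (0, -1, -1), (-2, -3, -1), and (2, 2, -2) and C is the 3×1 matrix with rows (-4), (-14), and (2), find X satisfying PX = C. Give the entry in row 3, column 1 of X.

Since P multiplies X on the left, X = P⁻¹C.
det P = 4; the adjugate gives P⁻¹ = [[2, -1, -1/2], [-3/2, 1/2, 1/2], [1/2, -1/2, -1/2]].
X = P⁻¹C = [[2, -1, -1/2], [-3/2, 1/2, 1/2], [1/2, -1/2, -1/2]] · [[-4], [-14], [2]] = [[5], [0], [4]].

4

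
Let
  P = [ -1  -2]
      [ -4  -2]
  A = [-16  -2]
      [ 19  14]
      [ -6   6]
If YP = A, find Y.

Y = [[-4, 5], [-3, -4], [-6, 3]]

Since P sits to the right of Y, Y = AP⁻¹.
P has determinant -6; P⁻¹ = [[1/3, -1/3], [-2/3, 1/6]].
Y = AP⁻¹ = [[-16, -2], [19, 14], [-6, 6]] · [[1/3, -1/3], [-2/3, 1/6]] = [[-4, 5], [-3, -4], [-6, 3]].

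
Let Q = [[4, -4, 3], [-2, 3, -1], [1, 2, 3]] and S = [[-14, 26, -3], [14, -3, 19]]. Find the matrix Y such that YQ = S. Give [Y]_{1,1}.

-1

Since Q sits to the right of Y, Y = SQ⁻¹.
Q has determinant 3; Q⁻¹ = [[11/3, 6, -5/3], [5/3, 3, -2/3], [-7/3, -4, 4/3]].
Y = SQ⁻¹ = [[-14, 26, -3], [14, -3, 19]] · [[11/3, 6, -5/3], [5/3, 3, -2/3], [-7/3, -4, 4/3]] = [[-1, 6, 2], [2, -1, 4]].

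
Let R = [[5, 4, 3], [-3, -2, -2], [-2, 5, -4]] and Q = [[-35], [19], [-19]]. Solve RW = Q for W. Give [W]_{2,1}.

-5

R is on the left of W, so left-multiply by R⁻¹: W = R⁻¹Q.
det R = 1, so R⁻¹ = [[18, 31, -2], [-8, -14, 1], [-19, -33, 2]].
W = R⁻¹Q = [[18, 31, -2], [-8, -14, 1], [-19, -33, 2]] · [[-35], [19], [-19]] = [[-3], [-5], [0]].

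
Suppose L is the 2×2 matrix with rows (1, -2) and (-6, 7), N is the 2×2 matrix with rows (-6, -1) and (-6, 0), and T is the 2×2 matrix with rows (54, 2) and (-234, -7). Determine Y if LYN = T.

Left-multiply by L⁻¹ and right-multiply by N⁻¹: Y = L⁻¹TN⁻¹.
det L = -5, so L⁻¹ = [[-7/5, -2/5], [-6/5, -1/5]].
N has determinant -6; N⁻¹ = [[0, -1/6], [-1, 1]].
L⁻¹T = [[18, 0], [-18, -1]].
Y = (L⁻¹T)N⁻¹ = [[0, -3], [1, 2]].

Y = [[0, -3], [1, 2]]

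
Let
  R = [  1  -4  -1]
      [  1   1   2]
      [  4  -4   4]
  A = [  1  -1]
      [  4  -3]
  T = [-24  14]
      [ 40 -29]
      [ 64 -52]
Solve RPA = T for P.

Left-multiply by R⁻¹ and right-multiply by A⁻¹: P = R⁻¹TA⁻¹.
R has determinant 4; R⁻¹ = [[3, 5, -7/4], [1, 2, -3/4], [-2, -3, 5/4]].
det A = 1; the adjugate gives A⁻¹ = [[-3, 1], [-4, 1]].
R⁻¹T = [[16, -12], [8, -5], [8, -6]].
P = (R⁻¹T)A⁻¹ = [[0, 4], [-4, 3], [0, 2]].

P = [[0, 4], [-4, 3], [0, 2]]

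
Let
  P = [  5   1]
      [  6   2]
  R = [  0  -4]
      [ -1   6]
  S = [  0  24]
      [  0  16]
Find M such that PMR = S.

Left-multiply by P⁻¹ and right-multiply by R⁻¹: M = P⁻¹SR⁻¹.
det P = 4, so P⁻¹ = [[1/2, -1/4], [-3/2, 5/4]].
R has determinant -4; R⁻¹ = [[-3/2, -1], [-1/4, 0]].
P⁻¹S = [[0, 8], [0, -16]].
M = (P⁻¹S)R⁻¹ = [[-2, 0], [4, 0]].

M = [[-2, 0], [4, 0]]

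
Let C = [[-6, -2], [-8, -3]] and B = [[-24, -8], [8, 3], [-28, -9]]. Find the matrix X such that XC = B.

C is on the right of X, so right-multiply by C⁻¹: X = BC⁻¹.
det C = 2, so C⁻¹ = [[-3/2, 1], [4, -3]].
X = BC⁻¹ = [[-24, -8], [8, 3], [-28, -9]] · [[-3/2, 1], [4, -3]] = [[4, 0], [0, -1], [6, -1]].

X = [[4, 0], [0, -1], [6, -1]]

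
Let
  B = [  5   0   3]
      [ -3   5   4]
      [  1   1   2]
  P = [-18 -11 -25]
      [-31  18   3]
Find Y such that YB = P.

Y = [[-3, -1, -6], [-5, 3, 3]]

Right-multiplying both sides by B⁻¹ gives Y = PB⁻¹.
det B = 6, so B⁻¹ = [[1, 1/2, -5/2], [5/3, 7/6, -29/6], [-4/3, -5/6, 25/6]].
Y = PB⁻¹ = [[-18, -11, -25], [-31, 18, 3]] · [[1, 1/2, -5/2], [5/3, 7/6, -29/6], [-4/3, -5/6, 25/6]] = [[-3, -1, -6], [-5, 3, 3]].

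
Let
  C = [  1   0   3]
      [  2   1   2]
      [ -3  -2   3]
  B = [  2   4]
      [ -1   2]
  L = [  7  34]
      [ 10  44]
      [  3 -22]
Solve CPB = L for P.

P = [[0, 5], [4, -4], [2, 0]]

Left-multiply by C⁻¹ and right-multiply by B⁻¹: P = C⁻¹LB⁻¹.
det C = 4; the adjugate gives C⁻¹ = [[7/4, -3/2, -3/4], [-3, 3, 1], [-1/4, 1/2, 1/4]].
B has determinant 8; B⁻¹ = [[1/4, -1/2], [1/8, 1/4]].
C⁻¹L = [[-5, 10], [12, 8], [4, 8]].
P = (C⁻¹L)B⁻¹ = [[0, 5], [4, -4], [2, 0]].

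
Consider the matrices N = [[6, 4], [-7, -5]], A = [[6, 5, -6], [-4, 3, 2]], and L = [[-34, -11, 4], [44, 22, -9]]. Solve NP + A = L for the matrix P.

NP = L − A = [[-40, -16, 10], [48, 19, -11]].
Since N multiplies P on the left, P = N⁻¹(L − A).
det N = -2; the adjugate gives N⁻¹ = [[5/2, 2], [-7/2, -3]].
P = N⁻¹(L − A) = [[-4, -2, 3], [-4, -1, -2]].

P = [[-4, -2, 3], [-4, -1, -2]]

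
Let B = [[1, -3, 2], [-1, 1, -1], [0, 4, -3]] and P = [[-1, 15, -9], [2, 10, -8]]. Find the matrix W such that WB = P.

W = [[-5, -4, 1], [2, 0, 4]]

Since B sits to the right of W, W = PB⁻¹.
det B = 2; the adjugate gives B⁻¹ = [[1/2, -1/2, 1/2], [-3/2, -3/2, -1/2], [-2, -2, -1]].
W = PB⁻¹ = [[-1, 15, -9], [2, 10, -8]] · [[1/2, -1/2, 1/2], [-3/2, -3/2, -1/2], [-2, -2, -1]] = [[-5, -4, 1], [2, 0, 4]].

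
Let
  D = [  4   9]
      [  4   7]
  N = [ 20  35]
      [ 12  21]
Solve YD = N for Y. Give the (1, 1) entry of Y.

Since D sits to the right of Y, Y = ND⁻¹.
D has determinant -8; D⁻¹ = [[-7/8, 9/8], [1/2, -1/2]].
Y = ND⁻¹ = [[20, 35], [12, 21]] · [[-7/8, 9/8], [1/2, -1/2]] = [[0, 5], [0, 3]].

0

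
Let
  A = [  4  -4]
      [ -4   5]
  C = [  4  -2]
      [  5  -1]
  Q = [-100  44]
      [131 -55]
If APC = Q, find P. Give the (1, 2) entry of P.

Left-multiply by A⁻¹ and right-multiply by C⁻¹: P = A⁻¹QC⁻¹.
det A = 4, so A⁻¹ = [[5/4, 1], [1, 1]].
det C = 6, so C⁻¹ = [[-1/6, 1/3], [-5/6, 2/3]].
A⁻¹Q = [[6, 0], [31, -11]].
P = (A⁻¹Q)C⁻¹ = [[-1, 2], [4, 3]].

2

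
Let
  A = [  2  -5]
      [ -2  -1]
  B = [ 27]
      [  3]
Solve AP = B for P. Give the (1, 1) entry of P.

1

Since A multiplies P on the left, P = A⁻¹B.
A has determinant -12; A⁻¹ = [[1/12, -5/12], [-1/6, -1/6]].
P = A⁻¹B = [[1/12, -5/12], [-1/6, -1/6]] · [[27], [3]] = [[1], [-5]].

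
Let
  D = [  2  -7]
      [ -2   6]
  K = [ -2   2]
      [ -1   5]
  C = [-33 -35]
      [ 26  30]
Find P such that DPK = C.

Isolating P: multiply by D⁻¹ from the left and K⁻¹ from the right, so P = D⁻¹CK⁻¹.
det D = -2; the adjugate gives D⁻¹ = [[-3, -7/2], [-1, -1]].
det K = -8, so K⁻¹ = [[-5/8, 1/4], [-1/8, 1/4]].
D⁻¹C = [[8, 0], [7, 5]].
P = (D⁻¹C)K⁻¹ = [[-5, 2], [-5, 3]].

P = [[-5, 2], [-5, 3]]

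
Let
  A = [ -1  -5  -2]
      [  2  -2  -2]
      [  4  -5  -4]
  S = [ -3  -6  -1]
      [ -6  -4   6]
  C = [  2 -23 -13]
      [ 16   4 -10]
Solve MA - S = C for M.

M = [[5, 2, 0], [-2, 0, 2]]

MA = C + S = [[-1, -29, -14], [10, 0, -4]].
Since A sits to the right of M, M = (C + S)A⁻¹.
det A = 6; the adjugate gives A⁻¹ = [[-1/3, -5/3, 1], [0, 2, -1], [-1/3, -25/6, 2]].
M = (C + S)A⁻¹ = [[5, 2, 0], [-2, 0, 2]].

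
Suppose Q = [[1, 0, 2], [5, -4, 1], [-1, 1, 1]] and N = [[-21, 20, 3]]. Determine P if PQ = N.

P = [[4, -5, 0]]

Right-multiplying both sides by Q⁻¹ gives P = NQ⁻¹.
det Q = -3, so Q⁻¹ = [[5/3, -2/3, -8/3], [2, -1, -3], [-1/3, 1/3, 4/3]].
P = NQ⁻¹ = [[-21, 20, 3]] · [[5/3, -2/3, -8/3], [2, -1, -3], [-1/3, 1/3, 4/3]] = [[4, -5, 0]].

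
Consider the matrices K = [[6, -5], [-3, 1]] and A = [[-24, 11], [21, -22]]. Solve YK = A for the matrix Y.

Y = [[-1, 6], [5, 3]]

K is on the right of Y, so right-multiply by K⁻¹: Y = AK⁻¹.
K has determinant -9; K⁻¹ = [[-1/9, -5/9], [-1/3, -2/3]].
Y = AK⁻¹ = [[-24, 11], [21, -22]] · [[-1/9, -5/9], [-1/3, -2/3]] = [[-1, 6], [5, 3]].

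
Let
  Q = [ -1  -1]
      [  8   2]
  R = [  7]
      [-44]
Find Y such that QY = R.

Y = [[-5], [-2]]

Since Q multiplies Y on the left, Y = Q⁻¹R.
Q has determinant 6; Q⁻¹ = [[1/3, 1/6], [-4/3, -1/6]].
Y = Q⁻¹R = [[1/3, 1/6], [-4/3, -1/6]] · [[7], [-44]] = [[-5], [-2]].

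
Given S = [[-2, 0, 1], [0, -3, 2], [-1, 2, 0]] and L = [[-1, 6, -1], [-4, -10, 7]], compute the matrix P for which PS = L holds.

Since S sits to the right of P, P = LS⁻¹.
det S = 5, so S⁻¹ = [[-4/5, 2/5, 3/5], [-2/5, 1/5, 4/5], [-3/5, 4/5, 6/5]].
P = LS⁻¹ = [[-1, 6, -1], [-4, -10, 7]] · [[-4/5, 2/5, 3/5], [-2/5, 1/5, 4/5], [-3/5, 4/5, 6/5]] = [[-1, 0, 3], [3, 2, -2]].

P = [[-1, 0, 3], [3, 2, -2]]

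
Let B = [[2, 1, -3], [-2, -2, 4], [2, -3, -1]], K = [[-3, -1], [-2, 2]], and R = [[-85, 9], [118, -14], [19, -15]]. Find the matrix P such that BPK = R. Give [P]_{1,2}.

3

Isolating P: multiply by B⁻¹ from the left and K⁻¹ from the right, so P = B⁻¹RK⁻¹.
det B = 4, so B⁻¹ = [[7/2, 5/2, -1/2], [3/2, 1, -1/2], [5/2, 2, -1/2]].
K has determinant -8; K⁻¹ = [[-1/4, -1/8], [-1/4, 3/8]].
B⁻¹R = [[-12, 4], [-19, 7], [14, 2]].
P = (B⁻¹R)K⁻¹ = [[2, 3], [3, 5], [-4, -1]].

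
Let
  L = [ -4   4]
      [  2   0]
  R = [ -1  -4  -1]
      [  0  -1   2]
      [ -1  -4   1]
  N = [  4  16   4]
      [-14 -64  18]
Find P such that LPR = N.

P = [[3, 4, 4], [2, 4, 4]]

Isolating P: multiply by L⁻¹ from the left and R⁻¹ from the right, so P = L⁻¹NR⁻¹.
det L = -8, so L⁻¹ = [[0, 1/2], [1/4, 1/2]].
R has determinant 2; R⁻¹ = [[7/2, 4, -9/2], [-1, -1, 1], [-1/2, 0, 1/2]].
L⁻¹N = [[-7, -32, 9], [-6, -28, 10]].
P = (L⁻¹N)R⁻¹ = [[3, 4, 4], [2, 4, 4]].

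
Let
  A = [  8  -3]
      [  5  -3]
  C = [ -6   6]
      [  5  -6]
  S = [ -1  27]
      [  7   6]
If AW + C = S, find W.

AW = S − C = [[5, 21], [2, 12]].
A is on the left of W, so left-multiply by A⁻¹: W = A⁻¹(S − C).
A has determinant -9; A⁻¹ = [[1/3, -1/3], [5/9, -8/9]].
W = A⁻¹(S − C) = [[1, 3], [1, 1]].

W = [[1, 3], [1, 1]]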